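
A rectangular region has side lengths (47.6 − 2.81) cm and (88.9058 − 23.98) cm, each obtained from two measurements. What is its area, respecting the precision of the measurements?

2.91 × 10^3 cm²

47.6 − 2.81 = 44.79, limited to 1 d.p. → 3 s.f.; 88.9058 − 23.98 = 64.9258, limited to 2 d.p. → 4 s.f.
Carrying full precision, 44.79 × 64.9258 = 2908.026582; keep min(3, 4) = 3 s.f.
Rounded to 3 significant figures: 2.91 × 10^3 cm².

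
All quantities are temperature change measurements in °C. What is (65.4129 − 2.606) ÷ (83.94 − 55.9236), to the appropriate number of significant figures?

65.4129 − 2.606 = 62.8069, limited to 3 d.p. → 5 s.f.; 83.94 − 55.9236 = 28.0164, limited to 2 d.p. → 4 s.f.
Carrying full precision, 62.8069 ÷ 28.0164 = 2.24179052269…; keep min(5, 4) = 4 s.f.
Rounded to 4 significant figures: 2.242.

2.242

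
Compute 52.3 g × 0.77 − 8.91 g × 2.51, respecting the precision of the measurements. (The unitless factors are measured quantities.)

52.3 × 0.77 = 40.271 → 40. g (2 s.f., last digit at the 10^0 place).
8.91 × 2.51 = 22.3641 → 22.4 g (3 s.f., last digit at the 10^-1 place).
Difference: 17.9069 g; keep the coarser place, 10^0.
Result: 18 g.

18 g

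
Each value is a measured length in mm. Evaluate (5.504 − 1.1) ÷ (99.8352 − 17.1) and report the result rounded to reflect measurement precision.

5.504 − 1.1 = 4.404, limited to 1 d.p. → 2 s.f.; 99.8352 − 17.1 = 82.7352, limited to 1 d.p. → 3 s.f.
Carrying full precision, 4.404 ÷ 82.7352 = 0.0532300641081…; keep min(2, 3) = 2 s.f.
Rounded to 2 significant figures: 0.053.

0.053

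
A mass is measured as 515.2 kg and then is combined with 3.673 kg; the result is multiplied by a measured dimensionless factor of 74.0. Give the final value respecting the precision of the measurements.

3.84 × 10^4 kg

515.2 kg + 3.673 kg = 518.873 kg; the sum is limited to 1 decimal place (4 s.f.).
Carrying full precision, 518.873 × 74.0 = 38396.602 kg; 74.0 has 3 s.f., so the result keeps min(4, 3) = 3 s.f.
Rounded to 3 significant figures: 3.84 × 10^4 kg.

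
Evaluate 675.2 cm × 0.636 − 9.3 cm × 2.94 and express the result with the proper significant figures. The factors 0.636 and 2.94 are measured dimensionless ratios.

402 cm

675.2 × 0.636 = 429.4272 → 429 cm (3 s.f., last digit at the 10^0 place).
9.3 × 2.94 = 27.342 → 27 cm (2 s.f., last digit at the 10^0 place).
Difference: 402.0852 cm; keep the coarser place, 10^0.
Result: 402 cm.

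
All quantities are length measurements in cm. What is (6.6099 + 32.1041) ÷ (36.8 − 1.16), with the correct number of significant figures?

1.09

6.6099 + 32.1041 = 38.7140, limited to 4 d.p. → 6 s.f.; 36.8 − 1.16 = 35.64, limited to 1 d.p. → 3 s.f.
Carrying full precision, 38.7140 ÷ 35.64 = 1.08625140292…; keep min(6, 3) = 3 s.f.
Rounded to 3 significant figures: 1.09.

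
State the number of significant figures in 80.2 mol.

3

80.2: zeros between nonzero digits are significant.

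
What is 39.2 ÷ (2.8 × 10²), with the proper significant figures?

39.2 ÷ (2.8 × 10²) = 0.14
Multiplication/division keeps the fewest significant figures: 39.2 → 3 s.f., 2.8 × 10² → 2 s.f.; limit is 2.
Rounded to 2 significant figures: 0.14.

0.14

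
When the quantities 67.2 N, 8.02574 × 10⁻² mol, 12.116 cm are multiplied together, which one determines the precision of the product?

67.2 N

67.2 N → 3 s.f.; 8.02574 × 10⁻² mol → 6 s.f.; 12.116 cm → 5 s.f.
The fewest is 3 significant figures, from 67.2 N.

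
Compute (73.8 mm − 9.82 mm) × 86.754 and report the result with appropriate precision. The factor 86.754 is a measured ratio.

5.55 × 10^3 mm

73.8 mm − 9.82 mm = 63.98 mm; the difference is limited to 1 decimal place (3 s.f.).
Carrying full precision, 63.98 × 86.754 = 5550.52092 mm; 86.754 has 5 s.f., so the result keeps min(3, 5) = 3 s.f.
Rounded to 3 significant figures: 5.55 × 10^3 mm.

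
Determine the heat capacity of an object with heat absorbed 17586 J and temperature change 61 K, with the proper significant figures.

2.9 × 10^2 J/K

heat capacity = 17586 J ÷ 61 K = 288.295081967… J/K.
17586 has 5 significant figures; 61 has 2.
Division/multiplication keeps the fewest: 2 significant figures.
Rounded: 2.9 × 10^2 J/K.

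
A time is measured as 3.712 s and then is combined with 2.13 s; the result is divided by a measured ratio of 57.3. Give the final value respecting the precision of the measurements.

0.102 s

3.712 s + 2.13 s = 5.842 s; the sum is limited to 2 decimal places (3 s.f.).
Carrying full precision, 5.842 ÷ 57.3 = 0.101954624782… s; 57.3 has 3 s.f., so the result keeps min(3, 3) = 3 s.f.
Rounded to 3 significant figures: 0.102 s.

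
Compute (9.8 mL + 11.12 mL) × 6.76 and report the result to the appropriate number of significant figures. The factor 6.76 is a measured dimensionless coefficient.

9.8 mL + 11.12 mL = 20.92 mL; the sum is limited to 1 decimal place (3 s.f.).
Carrying full precision, 20.92 × 6.76 = 141.4192 mL; 6.76 has 3 s.f., so the result keeps min(3, 3) = 3 s.f.
Rounded to 3 significant figures: 141 mL.

141 mL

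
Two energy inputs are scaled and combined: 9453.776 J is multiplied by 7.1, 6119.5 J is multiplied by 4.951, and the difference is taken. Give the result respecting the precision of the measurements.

3.7 × 10⁴ J

9453.776 × 7.1 = 67121.8096 → 6.7 × 10⁴ J (2 s.f., last digit at the 10^3 place).
6119.5 × 4.951 = 30297.6445 → 3.030 × 10⁴ J (4 s.f., last digit at the 10^1 place).
Difference: 36824.1651 J; keep the coarser place, 10^3.
Result: 3.7 × 10⁴ J.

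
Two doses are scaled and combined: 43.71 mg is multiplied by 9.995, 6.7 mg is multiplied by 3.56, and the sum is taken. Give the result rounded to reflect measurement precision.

43.71 × 9.995 = 436.88145 → 436.9 mg (4 s.f., last digit at the 10^-1 place).
6.7 × 3.56 = 23.852 → 24 mg (2 s.f., last digit at the 10^0 place).
Sum: 460.73345 mg; keep the coarser place, 10^0.
Result: 461 mg.

461 mg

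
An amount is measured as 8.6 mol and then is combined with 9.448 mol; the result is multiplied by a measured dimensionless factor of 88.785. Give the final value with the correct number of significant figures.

1.60 × 10³ mol

8.6 mol + 9.448 mol = 18.048 mol; the sum is limited to 1 decimal place (3 s.f.).
Carrying full precision, 18.048 × 88.785 = 1602.39168 mol; 88.785 has 5 s.f., so the result keeps min(3, 5) = 3 s.f.
Rounded to 3 significant figures: 1.60 × 10³ mol.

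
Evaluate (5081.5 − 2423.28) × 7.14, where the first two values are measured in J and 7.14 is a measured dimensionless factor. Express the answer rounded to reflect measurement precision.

5081.5 J − 2423.28 J = 2658.22 J; the difference is limited to 1 decimal place (5 s.f.).
Carrying full precision, 2658.22 × 7.14 = 18979.6908 J; 7.14 has 3 s.f., so the result keeps min(5, 3) = 3 s.f.
Rounded to 3 significant figures: 1.90 × 10^4 J.

1.90 × 10^4 J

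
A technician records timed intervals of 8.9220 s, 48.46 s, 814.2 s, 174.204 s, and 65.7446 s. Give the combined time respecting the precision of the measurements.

1.1115 × 10^3 s

8.9220 s + 48.46 s + 814.2 s + 174.204 s + 65.7446 s = 1111.5306 s.
Addition/subtraction keeps the fewest decimal places: 8.9220 → 4 decimal places, 48.46 → 2 decimal places, 814.2 → 1 decimal place, 174.204 → 3 decimal places, 65.7446 → 4 decimal places; limit is 1.
Rounded to 1 decimal place: 1.1115 × 10^3 s.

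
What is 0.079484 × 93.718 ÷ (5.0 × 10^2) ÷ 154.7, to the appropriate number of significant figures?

0.079484 × 93.718 ÷ (5.0 × 10^2) ÷ 154.7 = 0.0000963035748158…
Multiplication/division keeps the fewest significant figures: 0.079484 → 5 s.f., 93.718 → 5 s.f., 5.0 × 10^2 → 2 s.f., 154.7 → 4 s.f.; limit is 2.
Rounded to 2 significant figures: 9.6 × 10^-5.

9.6 × 10^-5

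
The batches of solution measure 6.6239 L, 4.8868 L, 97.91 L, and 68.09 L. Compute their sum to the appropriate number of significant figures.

6.6239 L + 4.8868 L + 97.91 L + 68.09 L = 177.5107 L.
Addition/subtraction keeps the fewest decimal places: 6.6239 → 4 decimal places, 4.8868 → 4 decimal places, 97.91 → 2 decimal places, 68.09 → 2 decimal places; limit is 2.
Rounded to 2 decimal places: 177.51 L.

177.51 L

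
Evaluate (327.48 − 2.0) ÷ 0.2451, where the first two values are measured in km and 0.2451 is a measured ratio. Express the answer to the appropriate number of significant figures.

1328 km

327.48 km − 2.0 km = 325.48 km; the difference is limited to 1 decimal place (4 s.f.).
Carrying full precision, 325.48 ÷ 0.2451 = 1327.94777642… km; 0.2451 has 4 s.f., so the result keeps min(4, 4) = 4 s.f.
Rounded to 4 significant figures: 1328 km.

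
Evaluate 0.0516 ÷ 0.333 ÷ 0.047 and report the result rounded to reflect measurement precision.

3.3

0.0516 ÷ 0.333 ÷ 0.047 = 3.29691393521…
Multiplication/division keeps the fewest significant figures: 0.0516 → 3 s.f., 0.333 → 3 s.f., 0.047 → 2 s.f.; limit is 2.
Rounded to 2 significant figures: 3.3.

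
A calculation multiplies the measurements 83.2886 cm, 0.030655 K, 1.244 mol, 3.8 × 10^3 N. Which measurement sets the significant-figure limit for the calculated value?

3.8 × 10^3 N

83.2886 cm → 6 s.f.; 0.030655 K → 5 s.f.; 1.244 mol → 4 s.f.; 3.8 × 10^3 N → 2 s.f.
The fewest is 2 significant figures, from 3.8 × 10^3 N.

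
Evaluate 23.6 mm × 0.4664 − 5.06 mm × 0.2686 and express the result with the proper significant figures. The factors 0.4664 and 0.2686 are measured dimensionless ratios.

23.6 × 0.4664 = 11.00704 → 11.0 mm (3 s.f., last digit at the 10^-1 place).
5.06 × 0.2686 = 1.359116 → 1.36 mm (3 s.f., last digit at the 10^-2 place).
Difference: 9.647924 mm; keep the coarser place, 10^-1.
Result: 9.6 mm.

9.6 mm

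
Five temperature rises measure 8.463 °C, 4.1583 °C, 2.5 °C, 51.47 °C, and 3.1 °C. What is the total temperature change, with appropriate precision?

69.7 °C

8.463 °C + 4.1583 °C + 2.5 °C + 51.47 °C + 3.1 °C = 69.6913 °C.
Addition/subtraction keeps the fewest decimal places: 8.463 → 3 decimal places, 4.1583 → 4 decimal places, 2.5 → 1 decimal place, 51.47 → 2 decimal places, 3.1 → 1 decimal place; limit is 1.
Rounded to 1 decimal place: 69.7 °C.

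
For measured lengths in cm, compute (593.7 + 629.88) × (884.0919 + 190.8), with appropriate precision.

1.3152 × 10⁶ cm²

593.7 + 629.88 = 1223.58, limited to 1 d.p. → 5 s.f.; 884.0919 + 190.8 = 1074.8919, limited to 1 d.p. → 5 s.f.
Carrying full precision, 1223.58 × 1074.8919 = 1315216.231…; keep min(5, 5) = 5 s.f.
Rounded to 5 significant figures: 1.3152 × 10⁶ cm².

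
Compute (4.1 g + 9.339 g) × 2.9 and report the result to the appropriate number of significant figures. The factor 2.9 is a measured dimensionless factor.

39 g

4.1 g + 9.339 g = 13.439 g; the sum is limited to 1 decimal place (3 s.f.).
Carrying full precision, 13.439 × 2.9 = 38.9731 g; 2.9 has 2 s.f., so the result keeps min(3, 2) = 2 s.f.
Rounded to 2 significant figures: 39 g.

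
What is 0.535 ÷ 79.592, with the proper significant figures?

0.00672

0.535 ÷ 79.592 = 0.00672178108353…
Multiplication/division keeps the fewest significant figures: 0.535 → 3 s.f., 79.592 → 5 s.f.; limit is 3.
Rounded to 3 significant figures: 0.00672.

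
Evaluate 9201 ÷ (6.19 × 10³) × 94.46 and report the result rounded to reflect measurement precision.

9201 ÷ (6.19 × 10³) × 94.46 = 140.408151858…
Multiplication/division keeps the fewest significant figures: 9201 → 4 s.f., 6.19 × 10³ → 3 s.f., 94.46 → 4 s.f.; limit is 3.
Rounded to 3 significant figures: 140.

140.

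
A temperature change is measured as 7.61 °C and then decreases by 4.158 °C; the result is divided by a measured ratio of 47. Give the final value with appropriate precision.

7.61 °C − 4.158 °C = 3.452 °C; the difference is limited to 2 decimal places (3 s.f.).
Carrying full precision, 3.452 ÷ 47 = 0.0734468085106… °C; 47 has 2 s.f., so the result keeps min(3, 2) = 2 s.f.
Rounded to 2 significant figures: 7.3 × 10^-2 °C.

7.3 × 10^-2 °C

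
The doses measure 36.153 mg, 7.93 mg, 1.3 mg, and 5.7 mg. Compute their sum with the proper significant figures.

36.153 mg + 7.93 mg + 1.3 mg + 5.7 mg = 51.083 mg.
Addition/subtraction keeps the fewest decimal places: 36.153 → 3 decimal places, 7.93 → 2 decimal places, 1.3 → 1 decimal place, 5.7 → 1 decimal place; limit is 1.
Rounded to 1 decimal place: 51.1 mg.

51.1 mg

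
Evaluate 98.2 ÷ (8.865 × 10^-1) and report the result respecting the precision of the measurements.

98.2 ÷ (8.865 × 10^-1) = 110.772701636…
Multiplication/division keeps the fewest significant figures: 98.2 → 3 s.f., 8.865 × 10^-1 → 4 s.f.; limit is 3.
Rounded to 3 significant figures: 111.

111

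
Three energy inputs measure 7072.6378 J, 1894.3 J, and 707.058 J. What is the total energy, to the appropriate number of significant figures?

9674.0 J

7072.6378 J + 1894.3 J + 707.058 J = 9673.9958 J.
Addition/subtraction keeps the fewest decimal places: 7072.6378 → 4 decimal places, 1894.3 → 1 decimal place, 707.058 → 3 decimal places; limit is 1.
Rounded to 1 decimal place: 9674.0 J.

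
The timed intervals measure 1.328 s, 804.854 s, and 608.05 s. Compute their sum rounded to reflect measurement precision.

1414.23 s

1.328 s + 804.854 s + 608.05 s = 1414.232 s.
Addition/subtraction keeps the fewest decimal places: 1.328 → 3 decimal places, 804.854 → 3 decimal places, 608.05 → 2 decimal places; limit is 2.
Rounded to 2 decimal places: 1414.23 s.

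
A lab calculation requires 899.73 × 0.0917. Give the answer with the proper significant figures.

899.73 × 0.0917 = 82.505241
Multiplication/division keeps the fewest significant figures: 899.73 → 5 s.f., 0.0917 → 3 s.f.; limit is 3.
Rounded to 3 significant figures: 82.5.

82.5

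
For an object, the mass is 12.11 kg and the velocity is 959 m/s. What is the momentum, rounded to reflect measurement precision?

1.16 × 10^4 kg·m/s

momentum = 12.11 kg × 959 m/s = 11613.49 kg·m/s.
12.11 has 4 significant figures; 959 has 3.
Division/multiplication keeps the fewest: 3 significant figures.
Rounded: 1.16 × 10^4 kg·m/s.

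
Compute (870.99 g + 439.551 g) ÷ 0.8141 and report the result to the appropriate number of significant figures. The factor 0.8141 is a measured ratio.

1.610 × 10³ g

870.99 g + 439.551 g = 1310.541 g; the sum is limited to 2 decimal places (6 s.f.).
Carrying full precision, 1310.541 ÷ 0.8141 = 1609.80346395… g; 0.8141 has 4 s.f., so the result keeps min(6, 4) = 4 s.f.
Rounded to 4 significant figures: 1.610 × 10³ g.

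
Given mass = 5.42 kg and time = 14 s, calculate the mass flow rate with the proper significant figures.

0.39 kg/s

mass flow rate = 5.42 kg ÷ 14 s = 0.387142857143… kg/s.
5.42 has 3 significant figures; 14 has 2.
Division/multiplication keeps the fewest: 2 significant figures.
Rounded: 0.39 kg/s.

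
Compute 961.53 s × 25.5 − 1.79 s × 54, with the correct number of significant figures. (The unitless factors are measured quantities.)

2.44 × 10^4 s

961.53 × 25.5 = 24519.015 → 2.45 × 10^4 s (3 s.f., last digit at the 10^2 place).
1.79 × 54 = 96.66 → 97 s (2 s.f., last digit at the 10^0 place).
Difference: 24422.355 s; keep the coarser place, 10^2.
Result: 2.44 × 10^4 s.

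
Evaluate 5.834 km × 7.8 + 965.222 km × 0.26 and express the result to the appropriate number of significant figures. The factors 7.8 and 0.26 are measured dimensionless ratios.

5.834 × 7.8 = 45.5052 → 46 km (2 s.f., last digit at the 10^0 place).
965.222 × 0.26 = 250.95772 → 2.5 × 10² km (2 s.f., last digit at the 10^1 place).
Sum: 296.46292 km; keep the coarser place, 10^1.
Result: 3.0 × 10² km.

3.0 × 10² km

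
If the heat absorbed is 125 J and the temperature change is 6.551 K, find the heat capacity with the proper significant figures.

heat capacity = 125 J ÷ 6.551 K = 19.0810563273… J/K.
125 has 3 significant figures; 6.551 has 4.
Division/multiplication keeps the fewest: 3 significant figures.
Rounded: 19.1 J/K.

19.1 J/K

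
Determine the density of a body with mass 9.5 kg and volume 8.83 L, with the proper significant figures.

density = 9.5 kg ÷ 8.83 L = 1.07587768969… kg/L.
9.5 has 2 significant figures; 8.83 has 3.
Division/multiplication keeps the fewest: 2 significant figures.
Rounded: 1.1 kg/L.

1.1 kg/L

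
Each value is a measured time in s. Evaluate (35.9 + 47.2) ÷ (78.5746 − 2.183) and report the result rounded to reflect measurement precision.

1.09

35.9 + 47.2 = 83.1, limited to 1 d.p. → 3 s.f.; 78.5746 − 2.183 = 76.3916, limited to 3 d.p. → 5 s.f.
Carrying full precision, 83.1 ÷ 76.3916 = 1.08781593788…; keep min(3, 5) = 3 s.f.
Rounded to 3 significant figures: 1.09.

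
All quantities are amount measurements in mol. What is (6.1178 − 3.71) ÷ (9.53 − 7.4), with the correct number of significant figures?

1.1

6.1178 − 3.71 = 2.4078, limited to 2 d.p. → 3 s.f.; 9.53 − 7.4 = 2.13, limited to 1 d.p. → 2 s.f.
Carrying full precision, 2.4078 ÷ 2.13 = 1.13042253521…; keep min(3, 2) = 2 s.f.
Rounded to 2 significant figures: 1.1.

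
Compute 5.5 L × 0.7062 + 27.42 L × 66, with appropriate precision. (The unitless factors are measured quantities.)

1.8 × 10³ L

5.5 × 0.7062 = 3.8841 → 3.9 L (2 s.f., last digit at the 10^-1 place).
27.42 × 66 = 1809.72 → 1.8 × 10³ L (2 s.f., last digit at the 10^2 place).
Sum: 1813.6041 L; keep the coarser place, 10^2.
Result: 1.8 × 10³ L.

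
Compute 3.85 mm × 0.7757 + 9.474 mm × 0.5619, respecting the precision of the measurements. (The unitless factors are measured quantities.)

3.85 × 0.7757 = 2.986445 → 2.99 mm (3 s.f., last digit at the 10^-2 place).
9.474 × 0.5619 = 5.3234406 → 5.323 mm (4 s.f., last digit at the 10^-3 place).
Sum: 8.3098856 mm; keep the coarser place, 10^-2.
Result: 8.31 mm.

8.31 mm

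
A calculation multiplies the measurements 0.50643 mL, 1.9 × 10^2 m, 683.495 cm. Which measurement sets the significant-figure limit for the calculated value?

0.50643 mL → 5 s.f.; 1.9 × 10^2 m → 2 s.f.; 683.495 cm → 6 s.f.
The fewest is 2 significant figures, from 1.9 × 10^2 m.

1.9 × 10^2 m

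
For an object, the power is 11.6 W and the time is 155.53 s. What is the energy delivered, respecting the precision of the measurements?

1.80 × 10³ J

energy delivered = 11.6 W × 155.53 s = 1804.148 J.
11.6 has 3 significant figures; 155.53 has 5.
Division/multiplication keeps the fewest: 3 significant figures.
Rounded: 1.80 × 10³ J.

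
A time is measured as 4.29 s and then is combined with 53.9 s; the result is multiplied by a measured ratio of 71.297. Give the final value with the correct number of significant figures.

4.29 s + 53.9 s = 58.19 s; the sum is limited to 1 decimal place (3 s.f.).
Carrying full precision, 58.19 × 71.297 = 4148.77243 s; 71.297 has 5 s.f., so the result keeps min(3, 5) = 3 s.f.
Rounded to 3 significant figures: 4.15 × 10³ s.

4.15 × 10³ s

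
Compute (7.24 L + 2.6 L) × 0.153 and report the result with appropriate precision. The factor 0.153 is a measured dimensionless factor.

1.5 L

7.24 L + 2.6 L = 9.84 L; the sum is limited to 1 decimal place (2 s.f.).
Carrying full precision, 9.84 × 0.153 = 1.50552 L; 0.153 has 3 s.f., so the result keeps min(2, 3) = 2 s.f.
Rounded to 2 significant figures: 1.5 L.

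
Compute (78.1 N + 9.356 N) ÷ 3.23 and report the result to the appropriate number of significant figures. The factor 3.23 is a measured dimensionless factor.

78.1 N + 9.356 N = 87.456 N; the sum is limited to 1 decimal place (3 s.f.).
Carrying full precision, 87.456 ÷ 3.23 = 27.0761609907… N; 3.23 has 3 s.f., so the result keeps min(3, 3) = 3 s.f.
Rounded to 3 significant figures: 27.1 N.

27.1 N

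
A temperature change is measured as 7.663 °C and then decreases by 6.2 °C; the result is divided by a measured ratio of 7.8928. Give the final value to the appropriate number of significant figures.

7.663 °C − 6.2 °C = 1.463 °C; the difference is limited to 1 decimal place (2 s.f.).
Carrying full precision, 1.463 ÷ 7.8928 = 0.185358808028… °C; 7.8928 has 5 s.f., so the result keeps min(2, 5) = 2 s.f.
Rounded to 2 significant figures: 0.19 °C.

0.19 °C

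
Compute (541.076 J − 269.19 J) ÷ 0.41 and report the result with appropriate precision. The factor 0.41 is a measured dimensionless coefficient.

6.6 × 10^2 J

541.076 J − 269.19 J = 271.886 J; the difference is limited to 2 decimal places (5 s.f.).
Carrying full precision, 271.886 ÷ 0.41 = 663.136585366… J; 0.41 has 2 s.f., so the result keeps min(5, 2) = 2 s.f.
Rounded to 2 significant figures: 6.6 × 10^2 J.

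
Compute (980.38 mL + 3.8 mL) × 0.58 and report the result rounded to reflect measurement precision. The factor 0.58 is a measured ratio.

5.7 × 10² mL

980.38 mL + 3.8 mL = 984.18 mL; the sum is limited to 1 decimal place (4 s.f.).
Carrying full precision, 984.18 × 0.58 = 570.8244 mL; 0.58 has 2 s.f., so the result keeps min(4, 2) = 2 s.f.
Rounded to 2 significant figures: 5.7 × 10² mL.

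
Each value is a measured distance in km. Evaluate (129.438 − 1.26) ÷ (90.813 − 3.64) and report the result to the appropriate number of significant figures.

1.470

129.438 − 1.26 = 128.178, limited to 2 d.p. → 5 s.f.; 90.813 − 3.64 = 87.173, limited to 2 d.p. → 4 s.f.
Carrying full precision, 128.178 ÷ 87.173 = 1.47038647288…; keep min(5, 4) = 4 s.f.
Rounded to 4 significant figures: 1.470.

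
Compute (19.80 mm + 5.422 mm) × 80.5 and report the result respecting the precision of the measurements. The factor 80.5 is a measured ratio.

19.80 mm + 5.422 mm = 25.222 mm; the sum is limited to 2 decimal places (4 s.f.).
Carrying full precision, 25.222 × 80.5 = 2030.371 mm; 80.5 has 3 s.f., so the result keeps min(4, 3) = 3 s.f.
Rounded to 3 significant figures: 2.03 × 10³ mm.

2.03 × 10³ mm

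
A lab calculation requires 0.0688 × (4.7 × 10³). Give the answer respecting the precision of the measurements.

0.0688 × (4.7 × 10³) = 323.36
Multiplication/division keeps the fewest significant figures: 0.0688 → 3 s.f., 4.7 × 10³ → 2 s.f.; limit is 2.
Rounded to 2 significant figures: 3.2 × 10².

3.2 × 10²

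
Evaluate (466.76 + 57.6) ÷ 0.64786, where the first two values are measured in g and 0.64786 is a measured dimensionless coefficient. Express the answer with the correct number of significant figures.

809.4 g

466.76 g + 57.6 g = 524.36 g; the sum is limited to 1 decimal place (4 s.f.).
Carrying full precision, 524.36 ÷ 0.64786 = 809.372395271… g; 0.64786 has 5 s.f., so the result keeps min(4, 5) = 4 s.f.
Rounded to 4 significant figures: 809.4 g.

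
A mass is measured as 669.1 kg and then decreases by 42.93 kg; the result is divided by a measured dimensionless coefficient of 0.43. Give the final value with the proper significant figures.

669.1 kg − 42.93 kg = 626.17 kg; the difference is limited to 1 decimal place (4 s.f.).
Carrying full precision, 626.17 ÷ 0.43 = 1456.20930233… kg; 0.43 has 2 s.f., so the result keeps min(4, 2) = 2 s.f.
Rounded to 2 significant figures: 1.5 × 10^3 kg.

1.5 × 10^3 kg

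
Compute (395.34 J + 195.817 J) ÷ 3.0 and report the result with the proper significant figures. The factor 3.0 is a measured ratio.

2.0 × 10² J

395.34 J + 195.817 J = 591.157 J; the sum is limited to 2 decimal places (5 s.f.).
Carrying full precision, 591.157 ÷ 3.0 = 197.052333333… J; 3.0 has 2 s.f., so the result keeps min(5, 2) = 2 s.f.
Rounded to 2 significant figures: 2.0 × 10² J.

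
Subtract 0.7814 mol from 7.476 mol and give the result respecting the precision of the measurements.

7.476 mol − 0.7814 mol = 6.6946 mol.
Addition/subtraction keeps the fewest decimal places: 7.476 → 3 decimal places, 0.7814 → 4 decimal places; limit is 3.
Rounded to 3 decimal places: 6.695 mol.

6.695 mol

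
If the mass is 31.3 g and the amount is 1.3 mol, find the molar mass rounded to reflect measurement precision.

molar mass = 31.3 g ÷ 1.3 mol = 24.0769230769… g/mol.
31.3 has 3 significant figures; 1.3 has 2.
Division/multiplication keeps the fewest: 2 significant figures.
Rounded: 24 g/mol.

24 g/mol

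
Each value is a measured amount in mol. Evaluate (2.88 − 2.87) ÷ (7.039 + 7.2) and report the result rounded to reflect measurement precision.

7 × 10⁻⁴

2.88 − 2.87 = 0.01, limited to 2 d.p. → 1 s.f.; 7.039 + 7.2 = 14.239, limited to 1 d.p. → 3 s.f.
Carrying full precision, 0.01 ÷ 14.239 = 0.000702296509586…; keep min(1, 3) = 1 s.f.
Rounded to 1 significant figure: 7 × 10⁻⁴.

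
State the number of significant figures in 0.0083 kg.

2

0.0083: leading zeros are not significant.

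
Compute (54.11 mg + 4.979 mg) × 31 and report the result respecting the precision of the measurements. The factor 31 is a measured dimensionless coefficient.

54.11 mg + 4.979 mg = 59.089 mg; the sum is limited to 2 decimal places (4 s.f.).
Carrying full precision, 59.089 × 31 = 1831.759 mg; 31 has 2 s.f., so the result keeps min(4, 2) = 2 s.f.
Rounded to 2 significant figures: 1.8 × 10³ mg.

1.8 × 10³ mg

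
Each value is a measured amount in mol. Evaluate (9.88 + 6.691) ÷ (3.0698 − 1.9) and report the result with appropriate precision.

9.88 + 6.691 = 16.571, limited to 2 d.p. → 4 s.f.; 3.0698 − 1.9 = 1.1698, limited to 1 d.p. → 2 s.f.
Carrying full precision, 16.571 ÷ 1.1698 = 14.1656693452…; keep min(4, 2) = 2 s.f.
Rounded to 2 significant figures: 14.

14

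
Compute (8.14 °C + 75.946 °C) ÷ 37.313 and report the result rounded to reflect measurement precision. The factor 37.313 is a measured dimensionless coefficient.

8.14 °C + 75.946 °C = 84.086 °C; the sum is limited to 2 decimal places (4 s.f.).
Carrying full precision, 84.086 ÷ 37.313 = 2.25353094096… °C; 37.313 has 5 s.f., so the result keeps min(4, 5) = 4 s.f.
Rounded to 4 significant figures: 2.254 °C.

2.254 °C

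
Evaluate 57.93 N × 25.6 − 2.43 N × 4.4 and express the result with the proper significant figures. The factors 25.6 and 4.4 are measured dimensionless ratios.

57.93 × 25.6 = 1483.008 → 1.48 × 10³ N (3 s.f., last digit at the 10^1 place).
2.43 × 4.4 = 10.692 → 11 N (2 s.f., last digit at the 10^0 place).
Difference: 1472.316 N; keep the coarser place, 10^1.
Result: 1.47 × 10³ N.

1.47 × 10³ N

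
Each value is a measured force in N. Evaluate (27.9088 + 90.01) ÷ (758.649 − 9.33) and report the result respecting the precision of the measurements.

0.15737

27.9088 + 90.01 = 117.9188, limited to 2 d.p. → 5 s.f.; 758.649 − 9.33 = 749.319, limited to 2 d.p. → 5 s.f.
Carrying full precision, 117.9188 ÷ 749.319 = 0.157367956771…; keep min(5, 5) = 5 s.f.
Rounded to 5 significant figures: 0.15737.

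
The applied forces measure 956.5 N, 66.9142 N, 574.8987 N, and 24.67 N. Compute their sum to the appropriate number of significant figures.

956.5 N + 66.9142 N + 574.8987 N + 24.67 N = 1622.9829 N.
Addition/subtraction keeps the fewest decimal places: 956.5 → 1 decimal place, 66.9142 → 4 decimal places, 574.8987 → 4 decimal places, 24.67 → 2 decimal places; limit is 1.
Rounded to 1 decimal place: 1623.0 N.

1623.0 N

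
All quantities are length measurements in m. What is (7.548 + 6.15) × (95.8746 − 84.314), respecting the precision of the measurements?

7.548 + 6.15 = 13.698, limited to 2 d.p. → 4 s.f.; 95.8746 − 84.314 = 11.5606, limited to 3 d.p. → 5 s.f.
Carrying full precision, 13.698 × 11.5606 = 158.3570988; keep min(4, 5) = 4 s.f.
Rounded to 4 significant figures: 158.4 m².

158.4 m²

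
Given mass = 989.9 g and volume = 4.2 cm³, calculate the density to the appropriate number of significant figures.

density = 989.9 g ÷ 4.2 cm³ = 235.69047619… g/cm³.
989.9 has 4 significant figures; 4.2 has 2.
Division/multiplication keeps the fewest: 2 significant figures.
Rounded: 2.4 × 10^2 g/cm³.

2.4 × 10^2 g/cm³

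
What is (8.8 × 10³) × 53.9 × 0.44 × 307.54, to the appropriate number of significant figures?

(8.8 × 10³) × 53.9 × 0.44 × 307.54 = 64183844.032
Multiplication/division keeps the fewest significant figures: 8.8 × 10³ → 2 s.f., 53.9 → 3 s.f., 0.44 → 2 s.f., 307.54 → 5 s.f.; limit is 2.
Rounded to 2 significant figures: 6.4 × 10⁷.

6.4 × 10⁷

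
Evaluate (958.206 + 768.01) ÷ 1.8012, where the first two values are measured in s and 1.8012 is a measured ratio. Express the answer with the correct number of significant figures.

958.37 s

958.206 s + 768.01 s = 1726.216 s; the sum is limited to 2 decimal places (6 s.f.).
Carrying full precision, 1726.216 ÷ 1.8012 = 958.369975572… s; 1.8012 has 5 s.f., so the result keeps min(6, 5) = 5 s.f.
Rounded to 5 significant figures: 958.37 s.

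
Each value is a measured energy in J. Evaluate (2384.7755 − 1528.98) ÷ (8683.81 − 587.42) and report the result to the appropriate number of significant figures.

0.10570

2384.7755 − 1528.98 = 855.7955, limited to 2 d.p. → 5 s.f.; 8683.81 − 587.42 = 8096.39, limited to 2 d.p. → 6 s.f.
Carrying full precision, 855.7955 ÷ 8096.39 = 0.105700874093…; keep min(5, 6) = 5 s.f.
Rounded to 5 significant figures: 0.10570.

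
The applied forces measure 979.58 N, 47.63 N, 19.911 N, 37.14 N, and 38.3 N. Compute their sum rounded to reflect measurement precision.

979.58 N + 47.63 N + 19.911 N + 37.14 N + 38.3 N = 1122.561 N.
Addition/subtraction keeps the fewest decimal places: 979.58 → 2 decimal places, 47.63 → 2 decimal places, 19.911 → 3 decimal places, 37.14 → 2 decimal places, 38.3 → 1 decimal place; limit is 1.
Rounded to 1 decimal place: 1122.6 N.

1122.6 N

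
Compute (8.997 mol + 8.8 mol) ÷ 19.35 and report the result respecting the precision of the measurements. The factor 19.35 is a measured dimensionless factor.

0.920 mol

8.997 mol + 8.8 mol = 17.797 mol; the sum is limited to 1 decimal place (3 s.f.).
Carrying full precision, 17.797 ÷ 19.35 = 0.919741602067… mol; 19.35 has 4 s.f., so the result keeps min(3, 4) = 3 s.f.
Rounded to 3 significant figures: 0.920 mol.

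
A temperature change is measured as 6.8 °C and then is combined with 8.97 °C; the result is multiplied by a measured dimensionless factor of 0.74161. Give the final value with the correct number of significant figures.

6.8 °C + 8.97 °C = 15.77 °C; the sum is limited to 1 decimal place (3 s.f.).
Carrying full precision, 15.77 × 0.74161 = 11.6951897 °C; 0.74161 has 5 s.f., so the result keeps min(3, 5) = 3 s.f.
Rounded to 3 significant figures: 11.7 °C.

11.7 °C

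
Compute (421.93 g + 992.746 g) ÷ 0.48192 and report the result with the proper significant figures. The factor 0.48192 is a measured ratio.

421.93 g + 992.746 g = 1414.676 g; the sum is limited to 2 decimal places (6 s.f.).
Carrying full precision, 1414.676 ÷ 0.48192 = 2935.49966799… g; 0.48192 has 5 s.f., so the result keeps min(6, 5) = 5 s.f.
Rounded to 5 significant figures: 2935.5 g.

2935.5 g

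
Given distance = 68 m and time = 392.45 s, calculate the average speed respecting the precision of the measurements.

0.17 m/s

average speed = 68 m ÷ 392.45 s = 0.173270480316… m/s.
68 has 2 significant figures; 392.45 has 5.
Division/multiplication keeps the fewest: 2 significant figures.
Rounded: 0.17 m/s.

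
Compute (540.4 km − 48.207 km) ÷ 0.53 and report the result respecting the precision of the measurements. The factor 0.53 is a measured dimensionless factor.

9.3 × 10^2 km

540.4 km − 48.207 km = 492.193 km; the difference is limited to 1 decimal place (4 s.f.).
Carrying full precision, 492.193 ÷ 0.53 = 928.666037736… km; 0.53 has 2 s.f., so the result keeps min(4, 2) = 2 s.f.
Rounded to 2 significant figures: 9.3 × 10^2 km.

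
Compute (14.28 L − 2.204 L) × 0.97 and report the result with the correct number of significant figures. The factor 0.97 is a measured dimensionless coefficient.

14.28 L − 2.204 L = 12.076 L; the difference is limited to 2 decimal places (4 s.f.).
Carrying full precision, 12.076 × 0.97 = 11.71372 L; 0.97 has 2 s.f., so the result keeps min(4, 2) = 2 s.f.
Rounded to 2 significant figures: 12 L.

12 L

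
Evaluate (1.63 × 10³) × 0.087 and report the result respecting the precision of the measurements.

1.4 × 10²

(1.63 × 10³) × 0.087 = 141.81
Multiplication/division keeps the fewest significant figures: 1.63 × 10³ → 3 s.f., 0.087 → 2 s.f.; limit is 2.
Rounded to 2 significant figures: 1.4 × 10².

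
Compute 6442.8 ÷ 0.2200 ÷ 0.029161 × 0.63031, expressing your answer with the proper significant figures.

6.330 × 10^5

6442.8 ÷ 0.2200 ÷ 0.029161 × 0.63031 = 633000.063597…
Multiplication/division keeps the fewest significant figures: 6442.8 → 5 s.f., 0.2200 → 4 s.f., 0.029161 → 5 s.f., 0.63031 → 5 s.f.; limit is 4.
Rounded to 4 significant figures: 6.330 × 10^5.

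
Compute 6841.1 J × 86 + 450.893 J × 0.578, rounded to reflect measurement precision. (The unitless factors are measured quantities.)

6841.1 × 86 = 588334.6 → 5.9 × 10^5 J (2 s.f., last digit at the 10^4 place).
450.893 × 0.578 = 260.616154 → 261 J (3 s.f., last digit at the 10^0 place).
Sum: 588595.216154 J; keep the coarser place, 10^4.
Result: 5.9 × 10^5 J.

5.9 × 10^5 J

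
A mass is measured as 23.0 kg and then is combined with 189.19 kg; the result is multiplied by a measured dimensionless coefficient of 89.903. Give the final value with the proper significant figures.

23.0 kg + 189.19 kg = 212.19 kg; the sum is limited to 1 decimal place (4 s.f.).
Carrying full precision, 212.19 × 89.903 = 19076.51757 kg; 89.903 has 5 s.f., so the result keeps min(4, 5) = 4 s.f.
Rounded to 4 significant figures: 1.908 × 10⁴ kg.

1.908 × 10⁴ kg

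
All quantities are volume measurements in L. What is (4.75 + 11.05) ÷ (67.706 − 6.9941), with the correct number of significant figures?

4.75 + 11.05 = 15.80, limited to 2 d.p. → 4 s.f.; 67.706 − 6.9941 = 60.7119, limited to 3 d.p. → 5 s.f.
Carrying full precision, 15.80 ÷ 60.7119 = 0.260245520236…; keep min(4, 5) = 4 s.f.
Rounded to 4 significant figures: 0.2602.

0.2602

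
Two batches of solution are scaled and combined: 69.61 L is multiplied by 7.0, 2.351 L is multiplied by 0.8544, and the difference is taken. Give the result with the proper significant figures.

69.61 × 7.0 = 487.27 → 4.9 × 10² L (2 s.f., last digit at the 10^1 place).
2.351 × 0.8544 = 2.0086944 → 2.009 L (4 s.f., last digit at the 10^-3 place).
Difference: 485.2613056 L; keep the coarser place, 10^1.
Result: 4.9 × 10² L.

4.9 × 10² L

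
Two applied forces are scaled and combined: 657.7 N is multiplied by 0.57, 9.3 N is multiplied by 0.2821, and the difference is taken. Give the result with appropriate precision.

3.7 × 10^2 N

657.7 × 0.57 = 374.889 → 3.7 × 10^2 N (2 s.f., last digit at the 10^1 place).
9.3 × 0.2821 = 2.62353 → 2.6 N (2 s.f., last digit at the 10^-1 place).
Difference: 372.26547 N; keep the coarser place, 10^1.
Result: 3.7 × 10^2 N.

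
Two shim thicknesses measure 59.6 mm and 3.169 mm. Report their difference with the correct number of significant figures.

59.6 mm − 3.169 mm = 56.431 mm.
Addition/subtraction keeps the fewest decimal places: 59.6 → 1 decimal place, 3.169 → 3 decimal places; limit is 1.
Rounded to 1 decimal place: 56.4 mm.

56.4 mm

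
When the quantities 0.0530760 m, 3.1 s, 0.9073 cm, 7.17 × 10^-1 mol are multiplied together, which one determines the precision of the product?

0.0530760 m → 6 s.f.; 3.1 s → 2 s.f.; 0.9073 cm → 4 s.f.; 7.17 × 10^-1 mol → 3 s.f.
The fewest is 2 significant figures, from 3.1 s.

3.1 s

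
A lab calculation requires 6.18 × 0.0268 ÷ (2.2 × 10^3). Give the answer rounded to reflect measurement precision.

7.5 × 10^-5

6.18 × 0.0268 ÷ (2.2 × 10^3) = 0.0000752836363636…
Multiplication/division keeps the fewest significant figures: 6.18 → 3 s.f., 0.0268 → 3 s.f., 2.2 × 10^3 → 2 s.f.; limit is 2.
Rounded to 2 significant figures: 7.5 × 10^-5.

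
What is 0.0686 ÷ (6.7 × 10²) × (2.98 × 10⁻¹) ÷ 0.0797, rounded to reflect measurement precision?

3.8 × 10⁻⁴

0.0686 ÷ (6.7 × 10²) × (2.98 × 10⁻¹) ÷ 0.0797 = 0.00038283113916…
Multiplication/division keeps the fewest significant figures: 0.0686 → 3 s.f., 6.7 × 10² → 2 s.f., 2.98 × 10⁻¹ → 3 s.f., 0.0797 → 3 s.f.; limit is 2.
Rounded to 2 significant figures: 3.8 × 10⁻⁴.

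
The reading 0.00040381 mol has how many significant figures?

0.00040381: leading zeros are not significant; zeros between nonzero digits are significant.

5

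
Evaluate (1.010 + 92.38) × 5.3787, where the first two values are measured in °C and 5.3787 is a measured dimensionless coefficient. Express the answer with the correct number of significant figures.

1.010 °C + 92.38 °C = 93.390 °C; the sum is limited to 2 decimal places (4 s.f.).
Carrying full precision, 93.390 × 5.3787 = 502.316793 °C; 5.3787 has 5 s.f., so the result keeps min(4, 5) = 4 s.f.
Rounded to 4 significant figures: 502.3 °C.

502.3 °C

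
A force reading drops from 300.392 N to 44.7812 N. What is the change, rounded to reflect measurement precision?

300.392 N − 44.7812 N = 255.6108 N.
Addition/subtraction keeps the fewest decimal places: 300.392 → 3 decimal places, 44.7812 → 4 decimal places; limit is 3.
Rounded to 3 decimal places: 255.611 N.

255.611 N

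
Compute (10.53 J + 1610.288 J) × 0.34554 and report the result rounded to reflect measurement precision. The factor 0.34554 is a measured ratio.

10.53 J + 1610.288 J = 1620.818 J; the sum is limited to 2 decimal places (6 s.f.).
Carrying full precision, 1620.818 × 0.34554 = 560.05745172 J; 0.34554 has 5 s.f., so the result keeps min(6, 5) = 5 s.f.
Rounded to 5 significant figures: 560.06 J.

560.06 J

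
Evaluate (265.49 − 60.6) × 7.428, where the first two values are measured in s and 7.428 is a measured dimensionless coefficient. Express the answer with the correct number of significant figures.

265.49 s − 60.6 s = 204.89 s; the difference is limited to 1 decimal place (4 s.f.).
Carrying full precision, 204.89 × 7.428 = 1521.92292 s; 7.428 has 4 s.f., so the result keeps min(4, 4) = 4 s.f.
Rounded to 4 significant figures: 1.522 × 10³ s.

1.522 × 10³ s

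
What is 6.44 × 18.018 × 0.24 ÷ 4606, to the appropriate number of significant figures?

0.0060

6.44 × 18.018 × 0.24 ÷ 4606 = 0.00604616170213…
Multiplication/division keeps the fewest significant figures: 6.44 → 3 s.f., 18.018 → 5 s.f., 0.24 → 2 s.f., 4606 → 4 s.f.; limit is 2.
Rounded to 2 significant figures: 0.0060.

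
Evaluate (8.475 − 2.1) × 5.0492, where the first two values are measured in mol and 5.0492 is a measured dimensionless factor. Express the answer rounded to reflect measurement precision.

32 mol

8.475 mol − 2.1 mol = 6.375 mol; the difference is limited to 1 decimal place (2 s.f.).
Carrying full precision, 6.375 × 5.0492 = 32.18865 mol; 5.0492 has 5 s.f., so the result keeps min(2, 5) = 2 s.f.
Rounded to 2 significant figures: 32 mol.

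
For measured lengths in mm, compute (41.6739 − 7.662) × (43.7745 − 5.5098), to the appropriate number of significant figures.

1301.5 mm²

41.6739 − 7.662 = 34.0119, limited to 3 d.p. → 5 s.f.; 43.7745 − 5.5098 = 38.2647, limited to 4 d.p. → 6 s.f.
Carrying full precision, 34.0119 × 38.2647 = 1301.45514993; keep min(5, 6) = 5 s.f.
Rounded to 5 significant figures: 1301.5 mm².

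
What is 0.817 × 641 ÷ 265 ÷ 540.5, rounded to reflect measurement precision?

0.00366

0.817 × 641 ÷ 265 ÷ 540.5 = 0.00365627214494…
Multiplication/division keeps the fewest significant figures: 0.817 → 3 s.f., 641 → 3 s.f., 265 → 3 s.f., 540.5 → 4 s.f.; limit is 3.
Rounded to 3 significant figures: 0.00366.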